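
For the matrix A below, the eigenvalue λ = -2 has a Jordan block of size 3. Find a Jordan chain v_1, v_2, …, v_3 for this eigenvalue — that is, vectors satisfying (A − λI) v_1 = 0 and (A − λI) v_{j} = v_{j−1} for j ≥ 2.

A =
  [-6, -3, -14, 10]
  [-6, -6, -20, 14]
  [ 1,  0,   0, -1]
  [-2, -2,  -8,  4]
A Jordan chain for λ = -2 of length 3:
v_1 = (4, 6, -1, 2)ᵀ
v_2 = (-3, -4, 0, -2)ᵀ
v_3 = (0, 1, 0, 0)ᵀ

Let N = A − (-2)·I. We want v_3 with N^3 v_3 = 0 but N^2 v_3 ≠ 0; then v_{j-1} := N · v_j for j = 3, …, 2.

Pick v_3 = (0, 1, 0, 0)ᵀ.
Then v_2 = N · v_3 = (-3, -4, 0, -2)ᵀ.
Then v_1 = N · v_2 = (4, 6, -1, 2)ᵀ.

Sanity check: (A − (-2)·I) v_1 = (0, 0, 0, 0)ᵀ = 0. ✓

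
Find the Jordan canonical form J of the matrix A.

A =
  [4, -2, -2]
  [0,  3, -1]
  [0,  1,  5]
J_2(4) ⊕ J_1(4)

The characteristic polynomial is
  det(x·I − A) = x^3 - 12*x^2 + 48*x - 64 = (x - 4)^3

Eigenvalues and multiplicities (the geometric multiplicity of λ is n − rank(A − λI), which equals the number of Jordan blocks for λ):
  λ = 4: algebraic multiplicity = 3, geometric multiplicity = 2

Determining the block sizes for each eigenvalue:
  λ = 4: 2 blocks summing to 3 forces exactly one block of size 2 and the rest size 1 → block sizes [2, 1]

Assembling the blocks gives a Jordan form
J =
  [4, 1, 0]
  [0, 4, 0]
  [0, 0, 4]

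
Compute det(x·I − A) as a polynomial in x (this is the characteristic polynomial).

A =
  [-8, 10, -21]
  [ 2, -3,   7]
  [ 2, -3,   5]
x^3 + 6*x^2 + 12*x + 8

Expanding det(x·I − A) (e.g. by cofactor expansion or by noting that A is similar to its Jordan form J, which has the same characteristic polynomial as A) gives
  χ_A(x) = x^3 + 6*x^2 + 12*x + 8
which factors as (x + 2)^3. The eigenvalues (with algebraic multiplicities) are λ = -2 with multiplicity 3.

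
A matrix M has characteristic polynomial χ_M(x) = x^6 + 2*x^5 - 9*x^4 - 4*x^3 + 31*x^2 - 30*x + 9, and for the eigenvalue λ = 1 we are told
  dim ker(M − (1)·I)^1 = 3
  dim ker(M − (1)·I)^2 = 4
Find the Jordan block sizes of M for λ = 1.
Block sizes for λ = 1: [2, 1, 1]

From the dimensions of kernels of powers, the number of Jordan blocks of size at least j is d_j − d_{j−1} where d_j = dim ker(N^j) (with d_0 = 0). Computing the differences gives [3, 1].
The number of blocks of size exactly k is (#blocks of size ≥ k) − (#blocks of size ≥ k + 1), so the partition is: 2 block(s) of size 1, 1 block(s) of size 2.
In nonincreasing order the block sizes are [2, 1, 1].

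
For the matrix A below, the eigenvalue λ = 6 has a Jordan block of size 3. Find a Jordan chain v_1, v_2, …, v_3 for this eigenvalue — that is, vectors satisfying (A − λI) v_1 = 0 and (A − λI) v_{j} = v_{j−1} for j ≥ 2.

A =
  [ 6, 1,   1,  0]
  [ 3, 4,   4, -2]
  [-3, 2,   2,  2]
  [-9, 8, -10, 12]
A Jordan chain for λ = 6 of length 3:
v_1 = (0, -1, 1, 3)ᵀ
v_2 = (1, -2, 2, 8)ᵀ
v_3 = (0, 1, 0, 0)ᵀ

Let N = A − (6)·I. We want v_3 with N^3 v_3 = 0 but N^2 v_3 ≠ 0; then v_{j-1} := N · v_j for j = 3, …, 2.

Pick v_3 = (0, 1, 0, 0)ᵀ.
Then v_2 = N · v_3 = (1, -2, 2, 8)ᵀ.
Then v_1 = N · v_2 = (0, -1, 1, 3)ᵀ.

Sanity check: (A − (6)·I) v_1 = (0, 0, 0, 0)ᵀ = 0. ✓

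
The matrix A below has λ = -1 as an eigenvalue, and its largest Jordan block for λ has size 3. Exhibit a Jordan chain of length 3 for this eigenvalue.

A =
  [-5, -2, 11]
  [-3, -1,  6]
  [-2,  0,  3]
A Jordan chain for λ = -1 of length 3:
v_1 = (8, 6, 4)ᵀ
v_2 = (-2, 0, 0)ᵀ
v_3 = (0, 1, 0)ᵀ

Let N = A − (-1)·I. We want v_3 with N^3 v_3 = 0 but N^2 v_3 ≠ 0; then v_{j-1} := N · v_j for j = 3, …, 2.

Pick v_3 = (0, 1, 0)ᵀ.
Then v_2 = N · v_3 = (-2, 0, 0)ᵀ.
Then v_1 = N · v_2 = (8, 6, 4)ᵀ.

Sanity check: (A − (-1)·I) v_1 = (0, 0, 0)ᵀ = 0. ✓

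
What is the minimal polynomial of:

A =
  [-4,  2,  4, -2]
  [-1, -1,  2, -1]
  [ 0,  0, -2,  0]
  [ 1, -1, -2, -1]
x^2 + 4*x + 4

The characteristic polynomial is χ_A(x) = (x + 2)^4, so the eigenvalues are known. The minimal polynomial is
  m_A(x) = Π_λ (x − λ)^{k_λ}
where k_λ is the size of the *largest* Jordan block for λ (equivalently, the smallest k with (A − λI)^k v = 0 for every generalised eigenvector v of λ).

  λ = -2: largest Jordan block has size 2, contributing (x + 2)^2

So m_A(x) = (x + 2)^2 = x^2 + 4*x + 4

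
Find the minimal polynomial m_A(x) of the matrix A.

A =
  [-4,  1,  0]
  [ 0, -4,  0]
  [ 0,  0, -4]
x^2 + 8*x + 16

The characteristic polynomial is χ_A(x) = (x + 4)^3, so the eigenvalues are known. The minimal polynomial is
  m_A(x) = Π_λ (x − λ)^{k_λ}
where k_λ is the size of the *largest* Jordan block for λ (equivalently, the smallest k with (A − λI)^k v = 0 for every generalised eigenvector v of λ).

  λ = -4: largest Jordan block has size 2, contributing (x + 4)^2

So m_A(x) = (x + 4)^2 = x^2 + 8*x + 16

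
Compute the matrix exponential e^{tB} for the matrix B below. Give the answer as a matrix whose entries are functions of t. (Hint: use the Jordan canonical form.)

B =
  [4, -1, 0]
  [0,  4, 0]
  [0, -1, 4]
e^{tB} =
  [exp(4*t), -t*exp(4*t), 0]
  [0, exp(4*t), 0]
  [0, -t*exp(4*t), exp(4*t)]

Strategy: write B = P · J · P⁻¹ where J is a Jordan canonical form, so e^{tB} = P · e^{tJ} · P⁻¹, and e^{tJ} can be computed block-by-block.

B has Jordan form
J =
  [4, 1, 0]
  [0, 4, 0]
  [0, 0, 4]
(up to reordering of blocks).

Per-block formulas:
  For a 1×1 block at λ = 4: exp(t · [4]) = [e^(4t)].
  For a 2×2 Jordan block J_2(4): exp(t · J_2(4)) = e^(4t)·(I + t·N), where N is the 2×2 nilpotent shift.

After assembling e^{tJ} and conjugating by P, we get:

e^{tB} =
  [exp(4*t), -t*exp(4*t), 0]
  [0, exp(4*t), 0]
  [0, -t*exp(4*t), exp(4*t)]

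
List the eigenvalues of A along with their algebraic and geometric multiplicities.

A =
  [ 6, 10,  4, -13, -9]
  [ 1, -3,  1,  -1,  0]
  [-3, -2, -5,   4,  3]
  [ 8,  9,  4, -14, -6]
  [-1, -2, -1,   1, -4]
λ = -4: alg = 5, geom = 2

Step 1 — factor the characteristic polynomial to read off the algebraic multiplicities:
  χ_A(x) = (x + 4)^5

Step 2 — compute geometric multiplicities via the rank-nullity identity g(λ) = n − rank(A − λI):
  rank(A − (-4)·I) = 3, so dim ker(A − (-4)·I) = n − 3 = 2

Summary:
  λ = -4: algebraic multiplicity = 5, geometric multiplicity = 2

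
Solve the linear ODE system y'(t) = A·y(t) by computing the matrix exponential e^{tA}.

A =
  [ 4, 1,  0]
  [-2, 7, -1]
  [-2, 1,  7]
e^{tA} =
  [t^2*exp(6*t) - 2*t*exp(6*t) + exp(6*t), -t^2*exp(6*t)/2 + t*exp(6*t), -t^2*exp(6*t)/2]
  [2*t^2*exp(6*t) - 2*t*exp(6*t), -t^2*exp(6*t) + t*exp(6*t) + exp(6*t), -t^2*exp(6*t) - t*exp(6*t)]
  [-2*t*exp(6*t), t*exp(6*t), t*exp(6*t) + exp(6*t)]

Strategy: write A = P · J · P⁻¹ where J is a Jordan canonical form, so e^{tA} = P · e^{tJ} · P⁻¹, and e^{tJ} can be computed block-by-block.

A has Jordan form
J =
  [6, 1, 0]
  [0, 6, 1]
  [0, 0, 6]
(up to reordering of blocks).

Per-block formulas:
  For a 3×3 Jordan block J_3(6): exp(t · J_3(6)) = e^(6t)·(I + t·N + (t^2/2)·N^2), where N is the 3×3 nilpotent shift.

After assembling e^{tJ} and conjugating by P, we get:

e^{tA} =
  [t^2*exp(6*t) - 2*t*exp(6*t) + exp(6*t), -t^2*exp(6*t)/2 + t*exp(6*t), -t^2*exp(6*t)/2]
  [2*t^2*exp(6*t) - 2*t*exp(6*t), -t^2*exp(6*t) + t*exp(6*t) + exp(6*t), -t^2*exp(6*t) - t*exp(6*t)]
  [-2*t*exp(6*t), t*exp(6*t), t*exp(6*t) + exp(6*t)]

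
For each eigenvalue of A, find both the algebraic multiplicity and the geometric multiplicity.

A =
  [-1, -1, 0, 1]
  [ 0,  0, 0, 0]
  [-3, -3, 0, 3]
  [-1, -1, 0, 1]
λ = 0: alg = 4, geom = 3

Step 1 — factor the characteristic polynomial to read off the algebraic multiplicities:
  χ_A(x) = x^4

Step 2 — compute geometric multiplicities via the rank-nullity identity g(λ) = n − rank(A − λI):
  rank(A − (0)·I) = 1, so dim ker(A − (0)·I) = n − 1 = 3

Summary:
  λ = 0: algebraic multiplicity = 4, geometric multiplicity = 3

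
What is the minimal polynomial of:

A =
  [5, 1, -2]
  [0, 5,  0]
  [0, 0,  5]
x^2 - 10*x + 25

The characteristic polynomial is χ_A(x) = (x - 5)^3, so the eigenvalues are known. The minimal polynomial is
  m_A(x) = Π_λ (x − λ)^{k_λ}
where k_λ is the size of the *largest* Jordan block for λ (equivalently, the smallest k with (A − λI)^k v = 0 for every generalised eigenvector v of λ).

  λ = 5: largest Jordan block has size 2, contributing (x − 5)^2

So m_A(x) = (x - 5)^2 = x^2 - 10*x + 25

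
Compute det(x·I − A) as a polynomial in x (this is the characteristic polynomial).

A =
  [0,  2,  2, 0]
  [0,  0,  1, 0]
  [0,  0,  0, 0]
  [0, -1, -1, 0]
x^4

Expanding det(x·I − A) (e.g. by cofactor expansion or by noting that A is similar to its Jordan form J, which has the same characteristic polynomial as A) gives
  χ_A(x) = x^4
which factors as x^4. The eigenvalues (with algebraic multiplicities) are λ = 0 with multiplicity 4.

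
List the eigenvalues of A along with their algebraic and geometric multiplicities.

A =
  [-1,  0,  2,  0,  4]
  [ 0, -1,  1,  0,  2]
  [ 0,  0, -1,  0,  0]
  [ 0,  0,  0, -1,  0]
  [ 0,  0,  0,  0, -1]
λ = -1: alg = 5, geom = 4

Step 1 — factor the characteristic polynomial to read off the algebraic multiplicities:
  χ_A(x) = (x + 1)^5

Step 2 — compute geometric multiplicities via the rank-nullity identity g(λ) = n − rank(A − λI):
  rank(A − (-1)·I) = 1, so dim ker(A − (-1)·I) = n − 1 = 4

Summary:
  λ = -1: algebraic multiplicity = 5, geometric multiplicity = 4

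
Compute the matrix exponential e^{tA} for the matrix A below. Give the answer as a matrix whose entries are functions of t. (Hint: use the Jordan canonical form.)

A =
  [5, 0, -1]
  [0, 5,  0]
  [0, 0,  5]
e^{tA} =
  [exp(5*t), 0, -t*exp(5*t)]
  [0, exp(5*t), 0]
  [0, 0, exp(5*t)]

Strategy: write A = P · J · P⁻¹ where J is a Jordan canonical form, so e^{tA} = P · e^{tJ} · P⁻¹, and e^{tJ} can be computed block-by-block.

A has Jordan form
J =
  [5, 1, 0]
  [0, 5, 0]
  [0, 0, 5]
(up to reordering of blocks).

Per-block formulas:
  For a 2×2 Jordan block J_2(5): exp(t · J_2(5)) = e^(5t)·(I + t·N), where N is the 2×2 nilpotent shift.
  For a 1×1 block at λ = 5: exp(t · [5]) = [e^(5t)].

After assembling e^{tJ} and conjugating by P, we get:

e^{tA} =
  [exp(5*t), 0, -t*exp(5*t)]
  [0, exp(5*t), 0]
  [0, 0, exp(5*t)]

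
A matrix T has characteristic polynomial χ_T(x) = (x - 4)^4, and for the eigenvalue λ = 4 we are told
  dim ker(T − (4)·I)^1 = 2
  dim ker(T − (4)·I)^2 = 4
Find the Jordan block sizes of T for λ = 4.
Block sizes for λ = 4: [2, 2]

From the dimensions of kernels of powers, the number of Jordan blocks of size at least j is d_j − d_{j−1} where d_j = dim ker(N^j) (with d_0 = 0). Computing the differences gives [2, 2].
The number of blocks of size exactly k is (#blocks of size ≥ k) − (#blocks of size ≥ k + 1), so the partition is: 2 block(s) of size 2.
In nonincreasing order the block sizes are [2, 2].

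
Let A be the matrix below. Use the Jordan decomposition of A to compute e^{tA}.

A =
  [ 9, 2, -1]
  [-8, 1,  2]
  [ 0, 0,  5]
e^{tA} =
  [4*t*exp(5*t) + exp(5*t), 2*t*exp(5*t), -t*exp(5*t)]
  [-8*t*exp(5*t), -4*t*exp(5*t) + exp(5*t), 2*t*exp(5*t)]
  [0, 0, exp(5*t)]

Strategy: write A = P · J · P⁻¹ where J is a Jordan canonical form, so e^{tA} = P · e^{tJ} · P⁻¹, and e^{tJ} can be computed block-by-block.

A has Jordan form
J =
  [5, 1, 0]
  [0, 5, 0]
  [0, 0, 5]
(up to reordering of blocks).

Per-block formulas:
  For a 2×2 Jordan block J_2(5): exp(t · J_2(5)) = e^(5t)·(I + t·N), where N is the 2×2 nilpotent shift.
  For a 1×1 block at λ = 5: exp(t · [5]) = [e^(5t)].

After assembling e^{tJ} and conjugating by P, we get:

e^{tA} =
  [4*t*exp(5*t) + exp(5*t), 2*t*exp(5*t), -t*exp(5*t)]
  [-8*t*exp(5*t), -4*t*exp(5*t) + exp(5*t), 2*t*exp(5*t)]
  [0, 0, exp(5*t)]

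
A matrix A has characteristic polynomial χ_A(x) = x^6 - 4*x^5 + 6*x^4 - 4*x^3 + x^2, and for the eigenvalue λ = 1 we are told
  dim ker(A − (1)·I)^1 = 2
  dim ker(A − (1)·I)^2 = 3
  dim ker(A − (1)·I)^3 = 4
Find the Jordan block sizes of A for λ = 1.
Block sizes for λ = 1: [3, 1]

From the dimensions of kernels of powers, the number of Jordan blocks of size at least j is d_j − d_{j−1} where d_j = dim ker(N^j) (with d_0 = 0). Computing the differences gives [2, 1, 1].
The number of blocks of size exactly k is (#blocks of size ≥ k) − (#blocks of size ≥ k + 1), so the partition is: 1 block(s) of size 1, 1 block(s) of size 3.
In nonincreasing order the block sizes are [3, 1].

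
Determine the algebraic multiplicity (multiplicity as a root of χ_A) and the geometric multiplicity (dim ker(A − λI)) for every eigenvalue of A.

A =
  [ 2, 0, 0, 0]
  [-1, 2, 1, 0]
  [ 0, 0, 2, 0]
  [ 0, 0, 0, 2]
λ = 2: alg = 4, geom = 3

Step 1 — factor the characteristic polynomial to read off the algebraic multiplicities:
  χ_A(x) = (x - 2)^4

Step 2 — compute geometric multiplicities via the rank-nullity identity g(λ) = n − rank(A − λI):
  rank(A − (2)·I) = 1, so dim ker(A − (2)·I) = n − 1 = 3

Summary:
  λ = 2: algebraic multiplicity = 4, geometric multiplicity = 3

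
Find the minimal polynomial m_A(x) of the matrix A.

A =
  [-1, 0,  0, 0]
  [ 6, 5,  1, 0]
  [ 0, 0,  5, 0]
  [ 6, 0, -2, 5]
x^3 - 9*x^2 + 15*x + 25

The characteristic polynomial is χ_A(x) = (x - 5)^3*(x + 1), so the eigenvalues are known. The minimal polynomial is
  m_A(x) = Π_λ (x − λ)^{k_λ}
where k_λ is the size of the *largest* Jordan block for λ (equivalently, the smallest k with (A − λI)^k v = 0 for every generalised eigenvector v of λ).

  λ = -1: largest Jordan block has size 1, contributing (x + 1)
  λ = 5: largest Jordan block has size 2, contributing (x − 5)^2

So m_A(x) = (x - 5)^2*(x + 1) = x^3 - 9*x^2 + 15*x + 25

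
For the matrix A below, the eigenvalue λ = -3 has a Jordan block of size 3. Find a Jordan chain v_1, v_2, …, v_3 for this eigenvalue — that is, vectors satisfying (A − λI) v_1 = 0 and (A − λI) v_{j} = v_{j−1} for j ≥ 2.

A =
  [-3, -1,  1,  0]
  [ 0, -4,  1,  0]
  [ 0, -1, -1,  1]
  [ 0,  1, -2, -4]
A Jordan chain for λ = -3 of length 3:
v_1 = (1, 1, 1, -1)ᵀ
v_2 = (1, 1, 2, -2)ᵀ
v_3 = (0, 0, 1, 0)ᵀ

Let N = A − (-3)·I. We want v_3 with N^3 v_3 = 0 but N^2 v_3 ≠ 0; then v_{j-1} := N · v_j for j = 3, …, 2.

Pick v_3 = (0, 0, 1, 0)ᵀ.
Then v_2 = N · v_3 = (1, 1, 2, -2)ᵀ.
Then v_1 = N · v_2 = (1, 1, 1, -1)ᵀ.

Sanity check: (A − (-3)·I) v_1 = (0, 0, 0, 0)ᵀ = 0. ✓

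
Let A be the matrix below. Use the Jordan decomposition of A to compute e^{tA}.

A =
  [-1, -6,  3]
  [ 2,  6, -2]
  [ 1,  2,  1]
e^{tA} =
  [-3*t*exp(2*t) + exp(2*t), -6*t*exp(2*t), 3*t*exp(2*t)]
  [2*t*exp(2*t), 4*t*exp(2*t) + exp(2*t), -2*t*exp(2*t)]
  [t*exp(2*t), 2*t*exp(2*t), -t*exp(2*t) + exp(2*t)]

Strategy: write A = P · J · P⁻¹ where J is a Jordan canonical form, so e^{tA} = P · e^{tJ} · P⁻¹, and e^{tJ} can be computed block-by-block.

A has Jordan form
J =
  [2, 1, 0]
  [0, 2, 0]
  [0, 0, 2]
(up to reordering of blocks).

Per-block formulas:
  For a 1×1 block at λ = 2: exp(t · [2]) = [e^(2t)].
  For a 2×2 Jordan block J_2(2): exp(t · J_2(2)) = e^(2t)·(I + t·N), where N is the 2×2 nilpotent shift.

After assembling e^{tJ} and conjugating by P, we get:

e^{tA} =
  [-3*t*exp(2*t) + exp(2*t), -6*t*exp(2*t), 3*t*exp(2*t)]
  [2*t*exp(2*t), 4*t*exp(2*t) + exp(2*t), -2*t*exp(2*t)]
  [t*exp(2*t), 2*t*exp(2*t), -t*exp(2*t) + exp(2*t)]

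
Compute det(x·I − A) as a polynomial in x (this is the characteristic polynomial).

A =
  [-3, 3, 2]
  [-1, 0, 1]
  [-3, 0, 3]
x^3

Expanding det(x·I − A) (e.g. by cofactor expansion or by noting that A is similar to its Jordan form J, which has the same characteristic polynomial as A) gives
  χ_A(x) = x^3
which factors as x^3. The eigenvalues (with algebraic multiplicities) are λ = 0 with multiplicity 3.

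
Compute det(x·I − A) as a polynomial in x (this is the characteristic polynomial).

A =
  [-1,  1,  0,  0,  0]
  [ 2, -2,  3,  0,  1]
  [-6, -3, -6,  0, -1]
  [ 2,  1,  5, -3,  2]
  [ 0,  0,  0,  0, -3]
x^5 + 15*x^4 + 90*x^3 + 270*x^2 + 405*x + 243

Expanding det(x·I − A) (e.g. by cofactor expansion or by noting that A is similar to its Jordan form J, which has the same characteristic polynomial as A) gives
  χ_A(x) = x^5 + 15*x^4 + 90*x^3 + 270*x^2 + 405*x + 243
which factors as (x + 3)^5. The eigenvalues (with algebraic multiplicities) are λ = -3 with multiplicity 5.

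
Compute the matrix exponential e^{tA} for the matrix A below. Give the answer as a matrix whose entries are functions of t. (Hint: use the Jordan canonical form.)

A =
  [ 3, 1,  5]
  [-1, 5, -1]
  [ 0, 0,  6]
e^{tA} =
  [-t*exp(4*t) + exp(4*t), t*exp(4*t), 3*t*exp(4*t) + exp(6*t) - exp(4*t)]
  [-t*exp(4*t), t*exp(4*t) + exp(4*t), 3*t*exp(4*t) - 2*exp(6*t) + 2*exp(4*t)]
  [0, 0, exp(6*t)]

Strategy: write A = P · J · P⁻¹ where J is a Jordan canonical form, so e^{tA} = P · e^{tJ} · P⁻¹, and e^{tJ} can be computed block-by-block.

A has Jordan form
J =
  [4, 1, 0]
  [0, 4, 0]
  [0, 0, 6]
(up to reordering of blocks).

Per-block formulas:
  For a 1×1 block at λ = 6: exp(t · [6]) = [e^(6t)].
  For a 2×2 Jordan block J_2(4): exp(t · J_2(4)) = e^(4t)·(I + t·N), where N is the 2×2 nilpotent shift.

After assembling e^{tJ} and conjugating by P, we get:

e^{tA} =
  [-t*exp(4*t) + exp(4*t), t*exp(4*t), 3*t*exp(4*t) + exp(6*t) - exp(4*t)]
  [-t*exp(4*t), t*exp(4*t) + exp(4*t), 3*t*exp(4*t) - 2*exp(6*t) + 2*exp(4*t)]
  [0, 0, exp(6*t)]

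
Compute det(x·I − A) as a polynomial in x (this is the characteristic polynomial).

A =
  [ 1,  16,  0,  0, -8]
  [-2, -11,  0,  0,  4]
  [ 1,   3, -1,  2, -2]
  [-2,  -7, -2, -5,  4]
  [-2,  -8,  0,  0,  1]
x^5 + 15*x^4 + 90*x^3 + 270*x^2 + 405*x + 243

Expanding det(x·I − A) (e.g. by cofactor expansion or by noting that A is similar to its Jordan form J, which has the same characteristic polynomial as A) gives
  χ_A(x) = x^5 + 15*x^4 + 90*x^3 + 270*x^2 + 405*x + 243
which factors as (x + 3)^5. The eigenvalues (with algebraic multiplicities) are λ = -3 with multiplicity 5.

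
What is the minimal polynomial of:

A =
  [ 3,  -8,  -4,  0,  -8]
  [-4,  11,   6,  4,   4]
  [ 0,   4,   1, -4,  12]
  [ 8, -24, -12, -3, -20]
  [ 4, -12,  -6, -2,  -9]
x^3 - 3*x^2 - x + 3

The characteristic polynomial is χ_A(x) = (x - 3)*(x - 1)^2*(x + 1)^2, so the eigenvalues are known. The minimal polynomial is
  m_A(x) = Π_λ (x − λ)^{k_λ}
where k_λ is the size of the *largest* Jordan block for λ (equivalently, the smallest k with (A − λI)^k v = 0 for every generalised eigenvector v of λ).

  λ = -1: largest Jordan block has size 1, contributing (x + 1)
  λ = 1: largest Jordan block has size 1, contributing (x − 1)
  λ = 3: largest Jordan block has size 1, contributing (x − 3)

So m_A(x) = (x - 3)*(x - 1)*(x + 1) = x^3 - 3*x^2 - x + 3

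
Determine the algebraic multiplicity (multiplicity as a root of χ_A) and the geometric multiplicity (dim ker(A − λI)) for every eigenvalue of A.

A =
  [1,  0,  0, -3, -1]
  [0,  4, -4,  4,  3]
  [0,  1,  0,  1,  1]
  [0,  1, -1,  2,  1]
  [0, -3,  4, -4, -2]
λ = 1: alg = 5, geom = 2

Step 1 — factor the characteristic polynomial to read off the algebraic multiplicities:
  χ_A(x) = (x - 1)^5

Step 2 — compute geometric multiplicities via the rank-nullity identity g(λ) = n − rank(A − λI):
  rank(A − (1)·I) = 3, so dim ker(A − (1)·I) = n − 3 = 2

Summary:
  λ = 1: algebraic multiplicity = 5, geometric multiplicity = 2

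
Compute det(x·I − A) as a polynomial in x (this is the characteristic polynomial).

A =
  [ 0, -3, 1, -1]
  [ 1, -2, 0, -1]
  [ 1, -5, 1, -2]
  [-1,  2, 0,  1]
x^4

Expanding det(x·I − A) (e.g. by cofactor expansion or by noting that A is similar to its Jordan form J, which has the same characteristic polynomial as A) gives
  χ_A(x) = x^4
which factors as x^4. The eigenvalues (with algebraic multiplicities) are λ = 0 with multiplicity 4.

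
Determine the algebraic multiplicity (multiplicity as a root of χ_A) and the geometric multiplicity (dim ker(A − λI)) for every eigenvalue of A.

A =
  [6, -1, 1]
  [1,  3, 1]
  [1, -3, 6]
λ = 5: alg = 3, geom = 1

Step 1 — factor the characteristic polynomial to read off the algebraic multiplicities:
  χ_A(x) = (x - 5)^3

Step 2 — compute geometric multiplicities via the rank-nullity identity g(λ) = n − rank(A − λI):
  rank(A − (5)·I) = 2, so dim ker(A − (5)·I) = n − 2 = 1

Summary:
  λ = 5: algebraic multiplicity = 3, geometric multiplicity = 1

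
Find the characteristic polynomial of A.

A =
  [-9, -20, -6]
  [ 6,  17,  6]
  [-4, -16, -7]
x^3 - x^2 - 17*x - 15

Expanding det(x·I − A) (e.g. by cofactor expansion or by noting that A is similar to its Jordan form J, which has the same characteristic polynomial as A) gives
  χ_A(x) = x^3 - x^2 - 17*x - 15
which factors as (x - 5)*(x + 1)*(x + 3). The eigenvalues (with algebraic multiplicities) are λ = -3 with multiplicity 1, λ = -1 with multiplicity 1, λ = 5 with multiplicity 1.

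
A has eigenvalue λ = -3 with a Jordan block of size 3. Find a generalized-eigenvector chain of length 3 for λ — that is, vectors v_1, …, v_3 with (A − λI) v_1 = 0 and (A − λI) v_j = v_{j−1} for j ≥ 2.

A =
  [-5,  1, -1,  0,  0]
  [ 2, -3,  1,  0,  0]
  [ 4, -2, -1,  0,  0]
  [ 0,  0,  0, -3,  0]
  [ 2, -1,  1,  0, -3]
A Jordan chain for λ = -3 of length 3:
v_1 = (2, 0, -4, 0, -2)ᵀ
v_2 = (-2, 2, 4, 0, 2)ᵀ
v_3 = (1, 0, 0, 0, 0)ᵀ

Let N = A − (-3)·I. We want v_3 with N^3 v_3 = 0 but N^2 v_3 ≠ 0; then v_{j-1} := N · v_j for j = 3, …, 2.

Pick v_3 = (1, 0, 0, 0, 0)ᵀ.
Then v_2 = N · v_3 = (-2, 2, 4, 0, 2)ᵀ.
Then v_1 = N · v_2 = (2, 0, -4, 0, -2)ᵀ.

Sanity check: (A − (-3)·I) v_1 = (0, 0, 0, 0, 0)ᵀ = 0. ✓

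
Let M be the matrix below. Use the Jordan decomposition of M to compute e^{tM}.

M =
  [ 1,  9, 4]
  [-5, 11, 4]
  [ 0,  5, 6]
e^{tM} =
  [-10*t^2*exp(6*t) - 5*t*exp(6*t) + exp(6*t), 10*t^2*exp(6*t) + 9*t*exp(6*t), 8*t^2*exp(6*t) + 4*t*exp(6*t)]
  [-5*t*exp(6*t), 5*t*exp(6*t) + exp(6*t), 4*t*exp(6*t)]
  [-25*t^2*exp(6*t)/2, 25*t^2*exp(6*t)/2 + 5*t*exp(6*t), 10*t^2*exp(6*t) + exp(6*t)]

Strategy: write M = P · J · P⁻¹ where J is a Jordan canonical form, so e^{tM} = P · e^{tJ} · P⁻¹, and e^{tJ} can be computed block-by-block.

M has Jordan form
J =
  [6, 1, 0]
  [0, 6, 1]
  [0, 0, 6]
(up to reordering of blocks).

Per-block formulas:
  For a 3×3 Jordan block J_3(6): exp(t · J_3(6)) = e^(6t)·(I + t·N + (t^2/2)·N^2), where N is the 3×3 nilpotent shift.

After assembling e^{tJ} and conjugating by P, we get:

e^{tM} =
  [-10*t^2*exp(6*t) - 5*t*exp(6*t) + exp(6*t), 10*t^2*exp(6*t) + 9*t*exp(6*t), 8*t^2*exp(6*t) + 4*t*exp(6*t)]
  [-5*t*exp(6*t), 5*t*exp(6*t) + exp(6*t), 4*t*exp(6*t)]
  [-25*t^2*exp(6*t)/2, 25*t^2*exp(6*t)/2 + 5*t*exp(6*t), 10*t^2*exp(6*t) + exp(6*t)]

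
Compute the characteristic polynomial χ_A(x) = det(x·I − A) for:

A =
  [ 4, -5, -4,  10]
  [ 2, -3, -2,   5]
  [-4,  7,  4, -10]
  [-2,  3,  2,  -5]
x^4

Expanding det(x·I − A) (e.g. by cofactor expansion or by noting that A is similar to its Jordan form J, which has the same characteristic polynomial as A) gives
  χ_A(x) = x^4
which factors as x^4. The eigenvalues (with algebraic multiplicities) are λ = 0 with multiplicity 4.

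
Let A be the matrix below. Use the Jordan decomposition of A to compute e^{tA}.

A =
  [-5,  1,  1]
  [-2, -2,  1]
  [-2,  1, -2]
e^{tA} =
  [-2*t*exp(-3*t) + exp(-3*t), t*exp(-3*t), t*exp(-3*t)]
  [-2*t*exp(-3*t), t*exp(-3*t) + exp(-3*t), t*exp(-3*t)]
  [-2*t*exp(-3*t), t*exp(-3*t), t*exp(-3*t) + exp(-3*t)]

Strategy: write A = P · J · P⁻¹ where J is a Jordan canonical form, so e^{tA} = P · e^{tJ} · P⁻¹, and e^{tJ} can be computed block-by-block.

A has Jordan form
J =
  [-3,  1,  0]
  [ 0, -3,  0]
  [ 0,  0, -3]
(up to reordering of blocks).

Per-block formulas:
  For a 2×2 Jordan block J_2(-3): exp(t · J_2(-3)) = e^(-3t)·(I + t·N), where N is the 2×2 nilpotent shift.
  For a 1×1 block at λ = -3: exp(t · [-3]) = [e^(-3t)].

After assembling e^{tJ} and conjugating by P, we get:

e^{tA} =
  [-2*t*exp(-3*t) + exp(-3*t), t*exp(-3*t), t*exp(-3*t)]
  [-2*t*exp(-3*t), t*exp(-3*t) + exp(-3*t), t*exp(-3*t)]
  [-2*t*exp(-3*t), t*exp(-3*t), t*exp(-3*t) + exp(-3*t)]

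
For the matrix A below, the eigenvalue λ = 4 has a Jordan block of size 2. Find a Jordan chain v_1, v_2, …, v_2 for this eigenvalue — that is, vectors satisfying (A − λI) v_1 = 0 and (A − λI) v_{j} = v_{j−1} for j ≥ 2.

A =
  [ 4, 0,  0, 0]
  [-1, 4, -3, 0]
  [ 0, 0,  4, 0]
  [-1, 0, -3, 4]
A Jordan chain for λ = 4 of length 2:
v_1 = (0, -1, 0, -1)ᵀ
v_2 = (1, 0, 0, 0)ᵀ

Let N = A − (4)·I. We want v_2 with N^2 v_2 = 0 but N^1 v_2 ≠ 0; then v_{j-1} := N · v_j for j = 2, …, 2.

Pick v_2 = (1, 0, 0, 0)ᵀ.
Then v_1 = N · v_2 = (0, -1, 0, -1)ᵀ.

Sanity check: (A − (4)·I) v_1 = (0, 0, 0, 0)ᵀ = 0. ✓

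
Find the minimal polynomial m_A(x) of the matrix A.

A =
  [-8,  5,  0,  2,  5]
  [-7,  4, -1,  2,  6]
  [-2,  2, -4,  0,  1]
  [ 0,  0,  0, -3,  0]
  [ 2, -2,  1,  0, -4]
x^2 + 6*x + 9

The characteristic polynomial is χ_A(x) = (x + 3)^5, so the eigenvalues are known. The minimal polynomial is
  m_A(x) = Π_λ (x − λ)^{k_λ}
where k_λ is the size of the *largest* Jordan block for λ (equivalently, the smallest k with (A − λI)^k v = 0 for every generalised eigenvector v of λ).

  λ = -3: largest Jordan block has size 2, contributing (x + 3)^2

So m_A(x) = (x + 3)^2 = x^2 + 6*x + 9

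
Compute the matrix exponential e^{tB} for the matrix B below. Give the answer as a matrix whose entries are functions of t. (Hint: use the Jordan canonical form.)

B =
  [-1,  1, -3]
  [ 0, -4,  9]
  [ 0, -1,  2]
e^{tB} =
  [exp(-t), t*exp(-t), -3*t*exp(-t)]
  [0, -3*t*exp(-t) + exp(-t), 9*t*exp(-t)]
  [0, -t*exp(-t), 3*t*exp(-t) + exp(-t)]

Strategy: write B = P · J · P⁻¹ where J is a Jordan canonical form, so e^{tB} = P · e^{tJ} · P⁻¹, and e^{tJ} can be computed block-by-block.

B has Jordan form
J =
  [-1,  1,  0]
  [ 0, -1,  0]
  [ 0,  0, -1]
(up to reordering of blocks).

Per-block formulas:
  For a 2×2 Jordan block J_2(-1): exp(t · J_2(-1)) = e^(-1t)·(I + t·N), where N is the 2×2 nilpotent shift.
  For a 1×1 block at λ = -1: exp(t · [-1]) = [e^(-1t)].

After assembling e^{tJ} and conjugating by P, we get:

e^{tB} =
  [exp(-t), t*exp(-t), -3*t*exp(-t)]
  [0, -3*t*exp(-t) + exp(-t), 9*t*exp(-t)]
  [0, -t*exp(-t), 3*t*exp(-t) + exp(-t)]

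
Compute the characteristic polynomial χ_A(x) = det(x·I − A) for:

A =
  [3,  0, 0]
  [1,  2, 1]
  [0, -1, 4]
x^3 - 9*x^2 + 27*x - 27

Expanding det(x·I − A) (e.g. by cofactor expansion or by noting that A is similar to its Jordan form J, which has the same characteristic polynomial as A) gives
  χ_A(x) = x^3 - 9*x^2 + 27*x - 27
which factors as (x - 3)^3. The eigenvalues (with algebraic multiplicities) are λ = 3 with multiplicity 3.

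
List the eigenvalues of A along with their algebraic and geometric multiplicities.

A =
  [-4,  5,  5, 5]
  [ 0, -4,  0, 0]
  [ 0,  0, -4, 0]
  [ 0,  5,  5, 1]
λ = -4: alg = 3, geom = 3; λ = 1: alg = 1, geom = 1

Step 1 — factor the characteristic polynomial to read off the algebraic multiplicities:
  χ_A(x) = (x - 1)*(x + 4)^3

Step 2 — compute geometric multiplicities via the rank-nullity identity g(λ) = n − rank(A − λI):
  rank(A − (-4)·I) = 1, so dim ker(A − (-4)·I) = n − 1 = 3
  rank(A − (1)·I) = 3, so dim ker(A − (1)·I) = n − 3 = 1

Summary:
  λ = -4: algebraic multiplicity = 3, geometric multiplicity = 3
  λ = 1: algebraic multiplicity = 1, geometric multiplicity = 1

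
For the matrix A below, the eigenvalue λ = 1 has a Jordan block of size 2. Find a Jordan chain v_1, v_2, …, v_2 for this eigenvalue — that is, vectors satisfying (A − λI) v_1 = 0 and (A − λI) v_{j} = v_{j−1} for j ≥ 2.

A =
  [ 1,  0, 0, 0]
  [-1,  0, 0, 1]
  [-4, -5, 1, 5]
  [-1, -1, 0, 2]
A Jordan chain for λ = 1 of length 2:
v_1 = (0, -1, -4, -1)ᵀ
v_2 = (1, 0, 0, 0)ᵀ

Let N = A − (1)·I. We want v_2 with N^2 v_2 = 0 but N^1 v_2 ≠ 0; then v_{j-1} := N · v_j for j = 2, …, 2.

Pick v_2 = (1, 0, 0, 0)ᵀ.
Then v_1 = N · v_2 = (0, -1, -4, -1)ᵀ.

Sanity check: (A − (1)·I) v_1 = (0, 0, 0, 0)ᵀ = 0. ✓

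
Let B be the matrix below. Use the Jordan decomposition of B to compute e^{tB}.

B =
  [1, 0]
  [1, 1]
e^{tB} =
  [exp(t), 0]
  [t*exp(t), exp(t)]

Strategy: write B = P · J · P⁻¹ where J is a Jordan canonical form, so e^{tB} = P · e^{tJ} · P⁻¹, and e^{tJ} can be computed block-by-block.

B has Jordan form
J =
  [1, 1]
  [0, 1]
(up to reordering of blocks).

Per-block formulas:
  For a 2×2 Jordan block J_2(1): exp(t · J_2(1)) = e^(1t)·(I + t·N), where N is the 2×2 nilpotent shift.

After assembling e^{tJ} and conjugating by P, we get:

e^{tB} =
  [exp(t), 0]
  [t*exp(t), exp(t)]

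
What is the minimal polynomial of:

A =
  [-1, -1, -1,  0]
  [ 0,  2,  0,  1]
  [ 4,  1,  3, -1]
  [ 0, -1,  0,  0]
x^2 - 2*x + 1

The characteristic polynomial is χ_A(x) = (x - 1)^4, so the eigenvalues are known. The minimal polynomial is
  m_A(x) = Π_λ (x − λ)^{k_λ}
where k_λ is the size of the *largest* Jordan block for λ (equivalently, the smallest k with (A − λI)^k v = 0 for every generalised eigenvector v of λ).

  λ = 1: largest Jordan block has size 2, contributing (x − 1)^2

So m_A(x) = (x - 1)^2 = x^2 - 2*x + 1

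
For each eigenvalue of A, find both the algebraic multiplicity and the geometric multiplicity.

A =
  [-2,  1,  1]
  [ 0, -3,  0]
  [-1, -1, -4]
λ = -3: alg = 3, geom = 2

Step 1 — factor the characteristic polynomial to read off the algebraic multiplicities:
  χ_A(x) = (x + 3)^3

Step 2 — compute geometric multiplicities via the rank-nullity identity g(λ) = n − rank(A − λI):
  rank(A − (-3)·I) = 1, so dim ker(A − (-3)·I) = n − 1 = 2

Summary:
  λ = -3: algebraic multiplicity = 3, geometric multiplicity = 2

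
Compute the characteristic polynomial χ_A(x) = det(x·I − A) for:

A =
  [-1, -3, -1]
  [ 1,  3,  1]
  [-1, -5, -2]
x^3

Expanding det(x·I − A) (e.g. by cofactor expansion or by noting that A is similar to its Jordan form J, which has the same characteristic polynomial as A) gives
  χ_A(x) = x^3
which factors as x^3. The eigenvalues (with algebraic multiplicities) are λ = 0 with multiplicity 3.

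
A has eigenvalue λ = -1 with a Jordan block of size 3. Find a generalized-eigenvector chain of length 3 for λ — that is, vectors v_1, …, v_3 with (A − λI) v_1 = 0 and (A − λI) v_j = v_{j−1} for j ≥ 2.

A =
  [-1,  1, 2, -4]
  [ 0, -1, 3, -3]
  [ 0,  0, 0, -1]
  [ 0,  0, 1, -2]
A Jordan chain for λ = -1 of length 3:
v_1 = (1, 0, 0, 0)ᵀ
v_2 = (2, 3, 1, 1)ᵀ
v_3 = (0, 0, 1, 0)ᵀ

Let N = A − (-1)·I. We want v_3 with N^3 v_3 = 0 but N^2 v_3 ≠ 0; then v_{j-1} := N · v_j for j = 3, …, 2.

Pick v_3 = (0, 0, 1, 0)ᵀ.
Then v_2 = N · v_3 = (2, 3, 1, 1)ᵀ.
Then v_1 = N · v_2 = (1, 0, 0, 0)ᵀ.

Sanity check: (A − (-1)·I) v_1 = (0, 0, 0, 0)ᵀ = 0. ✓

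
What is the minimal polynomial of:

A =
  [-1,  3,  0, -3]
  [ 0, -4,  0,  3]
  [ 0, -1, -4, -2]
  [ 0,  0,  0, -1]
x^3 + 9*x^2 + 24*x + 16

The characteristic polynomial is χ_A(x) = (x + 1)^2*(x + 4)^2, so the eigenvalues are known. The minimal polynomial is
  m_A(x) = Π_λ (x − λ)^{k_λ}
where k_λ is the size of the *largest* Jordan block for λ (equivalently, the smallest k with (A − λI)^k v = 0 for every generalised eigenvector v of λ).

  λ = -4: largest Jordan block has size 2, contributing (x + 4)^2
  λ = -1: largest Jordan block has size 1, contributing (x + 1)

So m_A(x) = (x + 1)*(x + 4)^2 = x^3 + 9*x^2 + 24*x + 16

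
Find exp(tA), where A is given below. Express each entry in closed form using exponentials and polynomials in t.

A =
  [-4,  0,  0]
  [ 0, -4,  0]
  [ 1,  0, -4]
e^{tA} =
  [exp(-4*t), 0, 0]
  [0, exp(-4*t), 0]
  [t*exp(-4*t), 0, exp(-4*t)]

Strategy: write A = P · J · P⁻¹ where J is a Jordan canonical form, so e^{tA} = P · e^{tJ} · P⁻¹, and e^{tJ} can be computed block-by-block.

A has Jordan form
J =
  [-4,  1,  0]
  [ 0, -4,  0]
  [ 0,  0, -4]
(up to reordering of blocks).

Per-block formulas:
  For a 1×1 block at λ = -4: exp(t · [-4]) = [e^(-4t)].
  For a 2×2 Jordan block J_2(-4): exp(t · J_2(-4)) = e^(-4t)·(I + t·N), where N is the 2×2 nilpotent shift.

After assembling e^{tJ} and conjugating by P, we get:

e^{tA} =
  [exp(-4*t), 0, 0]
  [0, exp(-4*t), 0]
  [t*exp(-4*t), 0, exp(-4*t)]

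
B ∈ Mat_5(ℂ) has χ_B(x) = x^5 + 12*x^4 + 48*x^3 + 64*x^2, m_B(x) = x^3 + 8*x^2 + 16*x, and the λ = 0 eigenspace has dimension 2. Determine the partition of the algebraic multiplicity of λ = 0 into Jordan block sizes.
Block sizes for λ = 0: [1, 1]

Step 1 — from the characteristic polynomial, algebraic multiplicity of λ = 0 is 2. From dim ker(B − (0)·I) = 2, there are exactly 2 Jordan blocks for λ = 0.
Step 2 — from the minimal polynomial, the factor (x − 0) tells us the largest block for λ = 0 has size 1.
Step 3 — with total size 2, 2 blocks, and largest block 1, the block sizes (in nonincreasing order) are [1, 1].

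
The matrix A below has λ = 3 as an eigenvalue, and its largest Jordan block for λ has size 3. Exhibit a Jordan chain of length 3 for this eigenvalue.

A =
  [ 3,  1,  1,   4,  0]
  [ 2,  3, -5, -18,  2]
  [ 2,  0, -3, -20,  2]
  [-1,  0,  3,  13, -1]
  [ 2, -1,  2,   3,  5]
A Jordan chain for λ = 3 of length 3:
v_1 = (-1, 0, 0, 0, 1)ᵀ
v_2 = (1, -1, 0, 0, -1)ᵀ
v_3 = (1, 0, -3, 1, 0)ᵀ

Let N = A − (3)·I. We want v_3 with N^3 v_3 = 0 but N^2 v_3 ≠ 0; then v_{j-1} := N · v_j for j = 3, …, 2.

Pick v_3 = (1, 0, -3, 1, 0)ᵀ.
Then v_2 = N · v_3 = (1, -1, 0, 0, -1)ᵀ.
Then v_1 = N · v_2 = (-1, 0, 0, 0, 1)ᵀ.

Sanity check: (A − (3)·I) v_1 = (0, 0, 0, 0, 0)ᵀ = 0. ✓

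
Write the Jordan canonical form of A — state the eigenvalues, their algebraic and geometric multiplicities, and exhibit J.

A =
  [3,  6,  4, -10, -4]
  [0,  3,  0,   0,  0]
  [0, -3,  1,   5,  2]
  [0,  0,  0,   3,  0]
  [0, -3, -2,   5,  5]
J_2(3) ⊕ J_1(3) ⊕ J_1(3) ⊕ J_1(3)

The characteristic polynomial is
  det(x·I − A) = x^5 - 15*x^4 + 90*x^3 - 270*x^2 + 405*x - 243 = (x - 3)^5

Eigenvalues and multiplicities (the geometric multiplicity of λ is n − rank(A − λI), which equals the number of Jordan blocks for λ):
  λ = 3: algebraic multiplicity = 5, geometric multiplicity = 4

Determining the block sizes for each eigenvalue:
  λ = 3: 4 blocks summing to 5 forces exactly one block of size 2 and the rest size 1 → block sizes [2, 1, 1, 1]

Assembling the blocks gives a Jordan form
J =
  [3, 1, 0, 0, 0]
  [0, 3, 0, 0, 0]
  [0, 0, 3, 0, 0]
  [0, 0, 0, 3, 0]
  [0, 0, 0, 0, 3]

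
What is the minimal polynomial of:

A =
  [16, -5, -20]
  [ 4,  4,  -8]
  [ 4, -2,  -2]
x^2 - 12*x + 36

The characteristic polynomial is χ_A(x) = (x - 6)^3, so the eigenvalues are known. The minimal polynomial is
  m_A(x) = Π_λ (x − λ)^{k_λ}
where k_λ is the size of the *largest* Jordan block for λ (equivalently, the smallest k with (A − λI)^k v = 0 for every generalised eigenvector v of λ).

  λ = 6: largest Jordan block has size 2, contributing (x − 6)^2

So m_A(x) = (x - 6)^2 = x^2 - 12*x + 36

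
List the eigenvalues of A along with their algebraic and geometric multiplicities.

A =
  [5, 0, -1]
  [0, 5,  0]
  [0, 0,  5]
λ = 5: alg = 3, geom = 2

Step 1 — factor the characteristic polynomial to read off the algebraic multiplicities:
  χ_A(x) = (x - 5)^3

Step 2 — compute geometric multiplicities via the rank-nullity identity g(λ) = n − rank(A − λI):
  rank(A − (5)·I) = 1, so dim ker(A − (5)·I) = n − 1 = 2

Summary:
  λ = 5: algebraic multiplicity = 3, geometric multiplicity = 2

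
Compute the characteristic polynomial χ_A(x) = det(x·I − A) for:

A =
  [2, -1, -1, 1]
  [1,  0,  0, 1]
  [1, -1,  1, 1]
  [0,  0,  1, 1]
x^4 - 4*x^3 + 6*x^2 - 4*x + 1

Expanding det(x·I − A) (e.g. by cofactor expansion or by noting that A is similar to its Jordan form J, which has the same characteristic polynomial as A) gives
  χ_A(x) = x^4 - 4*x^3 + 6*x^2 - 4*x + 1
which factors as (x - 1)^4. The eigenvalues (with algebraic multiplicities) are λ = 1 with multiplicity 4.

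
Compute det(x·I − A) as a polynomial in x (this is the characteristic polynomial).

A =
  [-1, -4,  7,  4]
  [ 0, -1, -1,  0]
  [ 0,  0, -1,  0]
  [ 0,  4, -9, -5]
x^4 + 8*x^3 + 18*x^2 + 16*x + 5

Expanding det(x·I − A) (e.g. by cofactor expansion or by noting that A is similar to its Jordan form J, which has the same characteristic polynomial as A) gives
  χ_A(x) = x^4 + 8*x^3 + 18*x^2 + 16*x + 5
which factors as (x + 1)^3*(x + 5). The eigenvalues (with algebraic multiplicities) are λ = -5 with multiplicity 1, λ = -1 with multiplicity 3.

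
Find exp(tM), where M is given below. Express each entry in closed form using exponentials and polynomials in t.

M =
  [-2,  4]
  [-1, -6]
e^{tM} =
  [2*t*exp(-4*t) + exp(-4*t), 4*t*exp(-4*t)]
  [-t*exp(-4*t), -2*t*exp(-4*t) + exp(-4*t)]

Strategy: write M = P · J · P⁻¹ where J is a Jordan canonical form, so e^{tM} = P · e^{tJ} · P⁻¹, and e^{tJ} can be computed block-by-block.

M has Jordan form
J =
  [-4,  1]
  [ 0, -4]
(up to reordering of blocks).

Per-block formulas:
  For a 2×2 Jordan block J_2(-4): exp(t · J_2(-4)) = e^(-4t)·(I + t·N), where N is the 2×2 nilpotent shift.

After assembling e^{tJ} and conjugating by P, we get:

e^{tM} =
  [2*t*exp(-4*t) + exp(-4*t), 4*t*exp(-4*t)]
  [-t*exp(-4*t), -2*t*exp(-4*t) + exp(-4*t)]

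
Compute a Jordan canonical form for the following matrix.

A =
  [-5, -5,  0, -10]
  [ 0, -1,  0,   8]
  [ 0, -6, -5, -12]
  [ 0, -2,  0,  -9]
J_2(-5) ⊕ J_1(-5) ⊕ J_1(-5)

The characteristic polynomial is
  det(x·I − A) = x^4 + 20*x^3 + 150*x^2 + 500*x + 625 = (x + 5)^4

Eigenvalues and multiplicities (the geometric multiplicity of λ is n − rank(A − λI), which equals the number of Jordan blocks for λ):
  λ = -5: algebraic multiplicity = 4, geometric multiplicity = 3

Determining the block sizes for each eigenvalue:
  λ = -5: 3 blocks summing to 4 forces exactly one block of size 2 and the rest size 1 → block sizes [2, 1, 1]

Assembling the blocks gives a Jordan form
J =
  [-5,  1,  0,  0]
  [ 0, -5,  0,  0]
  [ 0,  0, -5,  0]
  [ 0,  0,  0, -5]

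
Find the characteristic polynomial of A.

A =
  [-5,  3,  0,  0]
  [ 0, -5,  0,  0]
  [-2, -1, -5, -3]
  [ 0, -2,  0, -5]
x^4 + 20*x^3 + 150*x^2 + 500*x + 625

Expanding det(x·I − A) (e.g. by cofactor expansion or by noting that A is similar to its Jordan form J, which has the same characteristic polynomial as A) gives
  χ_A(x) = x^4 + 20*x^3 + 150*x^2 + 500*x + 625
which factors as (x + 5)^4. The eigenvalues (with algebraic multiplicities) are λ = -5 with multiplicity 4.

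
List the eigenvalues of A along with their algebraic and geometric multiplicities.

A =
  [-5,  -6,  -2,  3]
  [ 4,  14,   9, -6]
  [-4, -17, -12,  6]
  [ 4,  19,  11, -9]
λ = -3: alg = 4, geom = 2

Step 1 — factor the characteristic polynomial to read off the algebraic multiplicities:
  χ_A(x) = (x + 3)^4

Step 2 — compute geometric multiplicities via the rank-nullity identity g(λ) = n − rank(A − λI):
  rank(A − (-3)·I) = 2, so dim ker(A − (-3)·I) = n − 2 = 2

Summary:
  λ = -3: algebraic multiplicity = 4, geometric multiplicity = 2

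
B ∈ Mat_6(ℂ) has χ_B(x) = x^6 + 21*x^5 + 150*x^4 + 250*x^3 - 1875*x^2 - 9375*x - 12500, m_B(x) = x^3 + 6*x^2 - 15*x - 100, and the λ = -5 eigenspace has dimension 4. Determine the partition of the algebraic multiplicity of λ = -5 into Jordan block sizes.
Block sizes for λ = -5: [2, 1, 1, 1]

Step 1 — from the characteristic polynomial, algebraic multiplicity of λ = -5 is 5. From dim ker(B − (-5)·I) = 4, there are exactly 4 Jordan blocks for λ = -5.
Step 2 — from the minimal polynomial, the factor (x + 5)^2 tells us the largest block for λ = -5 has size 2.
Step 3 — with total size 5, 4 blocks, and largest block 2, the block sizes (in nonincreasing order) are [2, 1, 1, 1].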